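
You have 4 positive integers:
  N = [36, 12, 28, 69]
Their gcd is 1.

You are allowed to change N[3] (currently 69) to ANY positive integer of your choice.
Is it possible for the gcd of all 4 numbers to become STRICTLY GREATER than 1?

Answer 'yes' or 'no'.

Current gcd = 1
gcd of all OTHER numbers (without N[3]=69): gcd([36, 12, 28]) = 4
The new gcd after any change is gcd(4, new_value).
This can be at most 4.
Since 4 > old gcd 1, the gcd CAN increase (e.g., set N[3] = 4).

Answer: yes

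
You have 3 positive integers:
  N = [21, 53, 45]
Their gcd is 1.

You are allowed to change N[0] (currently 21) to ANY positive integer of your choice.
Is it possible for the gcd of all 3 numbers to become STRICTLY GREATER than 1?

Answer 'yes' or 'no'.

Answer: no

Derivation:
Current gcd = 1
gcd of all OTHER numbers (without N[0]=21): gcd([53, 45]) = 1
The new gcd after any change is gcd(1, new_value).
This can be at most 1.
Since 1 = old gcd 1, the gcd can only stay the same or decrease.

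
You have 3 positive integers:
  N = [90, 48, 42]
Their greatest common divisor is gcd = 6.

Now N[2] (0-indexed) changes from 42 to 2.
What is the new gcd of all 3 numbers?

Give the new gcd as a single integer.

Answer: 2

Derivation:
Numbers: [90, 48, 42], gcd = 6
Change: index 2, 42 -> 2
gcd of the OTHER numbers (without index 2): gcd([90, 48]) = 6
New gcd = gcd(g_others, new_val) = gcd(6, 2) = 2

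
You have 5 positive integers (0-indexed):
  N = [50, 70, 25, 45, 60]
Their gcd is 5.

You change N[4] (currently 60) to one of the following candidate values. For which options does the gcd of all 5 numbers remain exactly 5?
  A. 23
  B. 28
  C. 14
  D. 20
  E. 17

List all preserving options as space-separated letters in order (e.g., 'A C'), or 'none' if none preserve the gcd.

Answer: D

Derivation:
Old gcd = 5; gcd of others (without N[4]) = 5
New gcd for candidate v: gcd(5, v). Preserves old gcd iff gcd(5, v) = 5.
  Option A: v=23, gcd(5,23)=1 -> changes
  Option B: v=28, gcd(5,28)=1 -> changes
  Option C: v=14, gcd(5,14)=1 -> changes
  Option D: v=20, gcd(5,20)=5 -> preserves
  Option E: v=17, gcd(5,17)=1 -> changes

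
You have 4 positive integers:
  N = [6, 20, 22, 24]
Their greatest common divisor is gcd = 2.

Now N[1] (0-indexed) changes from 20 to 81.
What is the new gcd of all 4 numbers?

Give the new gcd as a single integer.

Answer: 1

Derivation:
Numbers: [6, 20, 22, 24], gcd = 2
Change: index 1, 20 -> 81
gcd of the OTHER numbers (without index 1): gcd([6, 22, 24]) = 2
New gcd = gcd(g_others, new_val) = gcd(2, 81) = 1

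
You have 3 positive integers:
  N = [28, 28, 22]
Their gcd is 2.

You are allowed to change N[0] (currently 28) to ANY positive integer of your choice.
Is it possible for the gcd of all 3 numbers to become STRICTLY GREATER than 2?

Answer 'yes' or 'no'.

Answer: no

Derivation:
Current gcd = 2
gcd of all OTHER numbers (without N[0]=28): gcd([28, 22]) = 2
The new gcd after any change is gcd(2, new_value).
This can be at most 2.
Since 2 = old gcd 2, the gcd can only stay the same or decrease.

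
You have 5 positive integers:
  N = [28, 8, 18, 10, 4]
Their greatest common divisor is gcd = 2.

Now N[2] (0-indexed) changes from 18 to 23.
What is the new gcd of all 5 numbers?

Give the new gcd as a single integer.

Numbers: [28, 8, 18, 10, 4], gcd = 2
Change: index 2, 18 -> 23
gcd of the OTHER numbers (without index 2): gcd([28, 8, 10, 4]) = 2
New gcd = gcd(g_others, new_val) = gcd(2, 23) = 1

Answer: 1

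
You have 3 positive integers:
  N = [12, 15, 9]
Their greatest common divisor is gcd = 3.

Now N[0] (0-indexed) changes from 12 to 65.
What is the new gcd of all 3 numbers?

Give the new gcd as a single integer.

Answer: 1

Derivation:
Numbers: [12, 15, 9], gcd = 3
Change: index 0, 12 -> 65
gcd of the OTHER numbers (without index 0): gcd([15, 9]) = 3
New gcd = gcd(g_others, new_val) = gcd(3, 65) = 1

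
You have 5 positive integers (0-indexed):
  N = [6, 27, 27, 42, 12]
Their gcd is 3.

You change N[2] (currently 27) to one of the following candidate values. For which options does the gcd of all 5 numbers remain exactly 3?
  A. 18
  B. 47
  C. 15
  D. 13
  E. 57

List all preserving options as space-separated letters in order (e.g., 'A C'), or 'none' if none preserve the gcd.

Answer: A C E

Derivation:
Old gcd = 3; gcd of others (without N[2]) = 3
New gcd for candidate v: gcd(3, v). Preserves old gcd iff gcd(3, v) = 3.
  Option A: v=18, gcd(3,18)=3 -> preserves
  Option B: v=47, gcd(3,47)=1 -> changes
  Option C: v=15, gcd(3,15)=3 -> preserves
  Option D: v=13, gcd(3,13)=1 -> changes
  Option E: v=57, gcd(3,57)=3 -> preserves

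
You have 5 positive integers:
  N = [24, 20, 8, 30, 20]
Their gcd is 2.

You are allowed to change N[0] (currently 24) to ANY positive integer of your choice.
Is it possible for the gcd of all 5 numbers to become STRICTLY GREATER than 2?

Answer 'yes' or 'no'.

Current gcd = 2
gcd of all OTHER numbers (without N[0]=24): gcd([20, 8, 30, 20]) = 2
The new gcd after any change is gcd(2, new_value).
This can be at most 2.
Since 2 = old gcd 2, the gcd can only stay the same or decrease.

Answer: no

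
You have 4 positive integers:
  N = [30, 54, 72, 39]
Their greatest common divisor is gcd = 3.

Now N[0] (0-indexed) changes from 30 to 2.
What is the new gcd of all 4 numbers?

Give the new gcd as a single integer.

Answer: 1

Derivation:
Numbers: [30, 54, 72, 39], gcd = 3
Change: index 0, 30 -> 2
gcd of the OTHER numbers (without index 0): gcd([54, 72, 39]) = 3
New gcd = gcd(g_others, new_val) = gcd(3, 2) = 1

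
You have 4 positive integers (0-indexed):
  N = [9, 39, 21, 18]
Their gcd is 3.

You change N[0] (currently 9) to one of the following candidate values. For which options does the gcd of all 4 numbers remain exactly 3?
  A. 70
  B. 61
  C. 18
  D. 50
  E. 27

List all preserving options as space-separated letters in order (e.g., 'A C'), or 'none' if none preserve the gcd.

Old gcd = 3; gcd of others (without N[0]) = 3
New gcd for candidate v: gcd(3, v). Preserves old gcd iff gcd(3, v) = 3.
  Option A: v=70, gcd(3,70)=1 -> changes
  Option B: v=61, gcd(3,61)=1 -> changes
  Option C: v=18, gcd(3,18)=3 -> preserves
  Option D: v=50, gcd(3,50)=1 -> changes
  Option E: v=27, gcd(3,27)=3 -> preserves

Answer: C E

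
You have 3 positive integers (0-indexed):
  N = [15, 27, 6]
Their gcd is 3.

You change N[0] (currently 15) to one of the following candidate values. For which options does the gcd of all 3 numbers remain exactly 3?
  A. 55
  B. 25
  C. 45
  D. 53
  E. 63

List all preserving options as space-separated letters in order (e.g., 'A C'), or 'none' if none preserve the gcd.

Old gcd = 3; gcd of others (without N[0]) = 3
New gcd for candidate v: gcd(3, v). Preserves old gcd iff gcd(3, v) = 3.
  Option A: v=55, gcd(3,55)=1 -> changes
  Option B: v=25, gcd(3,25)=1 -> changes
  Option C: v=45, gcd(3,45)=3 -> preserves
  Option D: v=53, gcd(3,53)=1 -> changes
  Option E: v=63, gcd(3,63)=3 -> preserves

Answer: C E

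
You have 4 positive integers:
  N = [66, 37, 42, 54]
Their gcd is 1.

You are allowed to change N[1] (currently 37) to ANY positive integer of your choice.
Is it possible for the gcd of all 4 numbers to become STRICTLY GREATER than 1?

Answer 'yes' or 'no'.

Current gcd = 1
gcd of all OTHER numbers (without N[1]=37): gcd([66, 42, 54]) = 6
The new gcd after any change is gcd(6, new_value).
This can be at most 6.
Since 6 > old gcd 1, the gcd CAN increase (e.g., set N[1] = 6).

Answer: yes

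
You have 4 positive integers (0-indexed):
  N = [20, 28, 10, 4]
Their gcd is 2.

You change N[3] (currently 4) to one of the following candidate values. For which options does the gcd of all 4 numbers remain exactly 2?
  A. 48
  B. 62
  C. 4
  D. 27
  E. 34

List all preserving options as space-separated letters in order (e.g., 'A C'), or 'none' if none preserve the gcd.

Old gcd = 2; gcd of others (without N[3]) = 2
New gcd for candidate v: gcd(2, v). Preserves old gcd iff gcd(2, v) = 2.
  Option A: v=48, gcd(2,48)=2 -> preserves
  Option B: v=62, gcd(2,62)=2 -> preserves
  Option C: v=4, gcd(2,4)=2 -> preserves
  Option D: v=27, gcd(2,27)=1 -> changes
  Option E: v=34, gcd(2,34)=2 -> preserves

Answer: A B C E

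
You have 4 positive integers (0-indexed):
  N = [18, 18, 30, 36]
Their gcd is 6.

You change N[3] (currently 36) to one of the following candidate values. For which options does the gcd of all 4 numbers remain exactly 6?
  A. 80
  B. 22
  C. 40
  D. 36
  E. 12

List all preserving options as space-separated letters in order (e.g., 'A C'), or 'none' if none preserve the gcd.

Answer: D E

Derivation:
Old gcd = 6; gcd of others (without N[3]) = 6
New gcd for candidate v: gcd(6, v). Preserves old gcd iff gcd(6, v) = 6.
  Option A: v=80, gcd(6,80)=2 -> changes
  Option B: v=22, gcd(6,22)=2 -> changes
  Option C: v=40, gcd(6,40)=2 -> changes
  Option D: v=36, gcd(6,36)=6 -> preserves
  Option E: v=12, gcd(6,12)=6 -> preserves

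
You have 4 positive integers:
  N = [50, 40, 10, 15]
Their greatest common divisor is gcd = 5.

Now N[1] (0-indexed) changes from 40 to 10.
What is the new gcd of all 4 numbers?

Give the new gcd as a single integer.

Numbers: [50, 40, 10, 15], gcd = 5
Change: index 1, 40 -> 10
gcd of the OTHER numbers (without index 1): gcd([50, 10, 15]) = 5
New gcd = gcd(g_others, new_val) = gcd(5, 10) = 5

Answer: 5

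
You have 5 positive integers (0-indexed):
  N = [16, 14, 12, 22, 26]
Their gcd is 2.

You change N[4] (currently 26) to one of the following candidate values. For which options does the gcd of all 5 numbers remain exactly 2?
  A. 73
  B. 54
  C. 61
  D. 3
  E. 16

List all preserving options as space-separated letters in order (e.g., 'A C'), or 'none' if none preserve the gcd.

Answer: B E

Derivation:
Old gcd = 2; gcd of others (without N[4]) = 2
New gcd for candidate v: gcd(2, v). Preserves old gcd iff gcd(2, v) = 2.
  Option A: v=73, gcd(2,73)=1 -> changes
  Option B: v=54, gcd(2,54)=2 -> preserves
  Option C: v=61, gcd(2,61)=1 -> changes
  Option D: v=3, gcd(2,3)=1 -> changes
  Option E: v=16, gcd(2,16)=2 -> preserves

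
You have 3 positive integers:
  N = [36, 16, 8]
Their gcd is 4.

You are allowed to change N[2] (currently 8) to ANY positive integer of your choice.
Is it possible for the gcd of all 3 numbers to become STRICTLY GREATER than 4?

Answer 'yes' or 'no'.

Current gcd = 4
gcd of all OTHER numbers (without N[2]=8): gcd([36, 16]) = 4
The new gcd after any change is gcd(4, new_value).
This can be at most 4.
Since 4 = old gcd 4, the gcd can only stay the same or decrease.

Answer: no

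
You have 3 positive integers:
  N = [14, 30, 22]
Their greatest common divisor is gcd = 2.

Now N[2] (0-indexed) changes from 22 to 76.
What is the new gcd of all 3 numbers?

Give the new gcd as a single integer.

Numbers: [14, 30, 22], gcd = 2
Change: index 2, 22 -> 76
gcd of the OTHER numbers (without index 2): gcd([14, 30]) = 2
New gcd = gcd(g_others, new_val) = gcd(2, 76) = 2

Answer: 2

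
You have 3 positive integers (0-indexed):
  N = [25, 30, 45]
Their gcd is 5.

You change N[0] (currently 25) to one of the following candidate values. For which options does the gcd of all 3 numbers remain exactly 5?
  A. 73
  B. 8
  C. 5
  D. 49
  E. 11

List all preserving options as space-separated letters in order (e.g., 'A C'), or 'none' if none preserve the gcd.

Answer: C

Derivation:
Old gcd = 5; gcd of others (without N[0]) = 15
New gcd for candidate v: gcd(15, v). Preserves old gcd iff gcd(15, v) = 5.
  Option A: v=73, gcd(15,73)=1 -> changes
  Option B: v=8, gcd(15,8)=1 -> changes
  Option C: v=5, gcd(15,5)=5 -> preserves
  Option D: v=49, gcd(15,49)=1 -> changes
  Option E: v=11, gcd(15,11)=1 -> changes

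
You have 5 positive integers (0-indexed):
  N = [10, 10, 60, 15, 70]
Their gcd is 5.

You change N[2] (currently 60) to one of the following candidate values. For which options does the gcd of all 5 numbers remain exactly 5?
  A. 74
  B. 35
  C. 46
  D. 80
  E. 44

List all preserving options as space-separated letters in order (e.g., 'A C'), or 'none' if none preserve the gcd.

Old gcd = 5; gcd of others (without N[2]) = 5
New gcd for candidate v: gcd(5, v). Preserves old gcd iff gcd(5, v) = 5.
  Option A: v=74, gcd(5,74)=1 -> changes
  Option B: v=35, gcd(5,35)=5 -> preserves
  Option C: v=46, gcd(5,46)=1 -> changes
  Option D: v=80, gcd(5,80)=5 -> preserves
  Option E: v=44, gcd(5,44)=1 -> changes

Answer: B D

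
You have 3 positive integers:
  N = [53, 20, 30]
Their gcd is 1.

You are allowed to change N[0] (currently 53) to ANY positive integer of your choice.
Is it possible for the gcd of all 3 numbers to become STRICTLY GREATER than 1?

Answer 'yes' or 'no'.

Current gcd = 1
gcd of all OTHER numbers (without N[0]=53): gcd([20, 30]) = 10
The new gcd after any change is gcd(10, new_value).
This can be at most 10.
Since 10 > old gcd 1, the gcd CAN increase (e.g., set N[0] = 10).

Answer: yes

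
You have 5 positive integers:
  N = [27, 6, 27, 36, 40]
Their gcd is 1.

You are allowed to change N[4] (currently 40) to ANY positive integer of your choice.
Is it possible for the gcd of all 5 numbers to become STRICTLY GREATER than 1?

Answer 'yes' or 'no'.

Current gcd = 1
gcd of all OTHER numbers (without N[4]=40): gcd([27, 6, 27, 36]) = 3
The new gcd after any change is gcd(3, new_value).
This can be at most 3.
Since 3 > old gcd 1, the gcd CAN increase (e.g., set N[4] = 3).

Answer: yes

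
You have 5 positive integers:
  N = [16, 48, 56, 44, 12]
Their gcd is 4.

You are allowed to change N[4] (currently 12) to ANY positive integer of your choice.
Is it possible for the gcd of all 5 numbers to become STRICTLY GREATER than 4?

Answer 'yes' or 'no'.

Current gcd = 4
gcd of all OTHER numbers (without N[4]=12): gcd([16, 48, 56, 44]) = 4
The new gcd after any change is gcd(4, new_value).
This can be at most 4.
Since 4 = old gcd 4, the gcd can only stay the same or decrease.

Answer: no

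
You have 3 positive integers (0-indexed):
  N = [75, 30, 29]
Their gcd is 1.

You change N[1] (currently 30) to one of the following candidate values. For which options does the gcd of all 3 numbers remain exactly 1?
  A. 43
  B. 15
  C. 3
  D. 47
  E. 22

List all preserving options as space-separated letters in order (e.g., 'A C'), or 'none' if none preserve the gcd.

Answer: A B C D E

Derivation:
Old gcd = 1; gcd of others (without N[1]) = 1
New gcd for candidate v: gcd(1, v). Preserves old gcd iff gcd(1, v) = 1.
  Option A: v=43, gcd(1,43)=1 -> preserves
  Option B: v=15, gcd(1,15)=1 -> preserves
  Option C: v=3, gcd(1,3)=1 -> preserves
  Option D: v=47, gcd(1,47)=1 -> preserves
  Option E: v=22, gcd(1,22)=1 -> preserves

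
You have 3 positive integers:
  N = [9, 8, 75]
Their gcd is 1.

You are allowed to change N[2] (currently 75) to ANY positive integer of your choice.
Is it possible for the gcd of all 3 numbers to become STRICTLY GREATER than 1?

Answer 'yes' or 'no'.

Current gcd = 1
gcd of all OTHER numbers (without N[2]=75): gcd([9, 8]) = 1
The new gcd after any change is gcd(1, new_value).
This can be at most 1.
Since 1 = old gcd 1, the gcd can only stay the same or decrease.

Answer: no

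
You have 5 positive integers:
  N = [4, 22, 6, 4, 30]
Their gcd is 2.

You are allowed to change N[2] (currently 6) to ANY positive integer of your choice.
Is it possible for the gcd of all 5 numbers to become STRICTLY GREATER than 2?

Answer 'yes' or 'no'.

Answer: no

Derivation:
Current gcd = 2
gcd of all OTHER numbers (without N[2]=6): gcd([4, 22, 4, 30]) = 2
The new gcd after any change is gcd(2, new_value).
This can be at most 2.
Since 2 = old gcd 2, the gcd can only stay the same or decrease.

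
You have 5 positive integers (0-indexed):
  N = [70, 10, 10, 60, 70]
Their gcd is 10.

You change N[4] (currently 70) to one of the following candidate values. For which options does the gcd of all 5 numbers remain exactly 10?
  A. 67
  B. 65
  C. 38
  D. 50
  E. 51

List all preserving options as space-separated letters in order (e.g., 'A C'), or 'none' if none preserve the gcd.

Answer: D

Derivation:
Old gcd = 10; gcd of others (without N[4]) = 10
New gcd for candidate v: gcd(10, v). Preserves old gcd iff gcd(10, v) = 10.
  Option A: v=67, gcd(10,67)=1 -> changes
  Option B: v=65, gcd(10,65)=5 -> changes
  Option C: v=38, gcd(10,38)=2 -> changes
  Option D: v=50, gcd(10,50)=10 -> preserves
  Option E: v=51, gcd(10,51)=1 -> changes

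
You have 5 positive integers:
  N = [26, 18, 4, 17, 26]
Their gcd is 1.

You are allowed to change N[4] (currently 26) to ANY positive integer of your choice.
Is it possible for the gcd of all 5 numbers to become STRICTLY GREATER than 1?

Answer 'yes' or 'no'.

Answer: no

Derivation:
Current gcd = 1
gcd of all OTHER numbers (without N[4]=26): gcd([26, 18, 4, 17]) = 1
The new gcd after any change is gcd(1, new_value).
This can be at most 1.
Since 1 = old gcd 1, the gcd can only stay the same or decrease.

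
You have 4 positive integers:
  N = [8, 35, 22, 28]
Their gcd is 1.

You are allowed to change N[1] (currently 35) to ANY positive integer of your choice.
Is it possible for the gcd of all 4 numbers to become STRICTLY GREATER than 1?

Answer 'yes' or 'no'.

Answer: yes

Derivation:
Current gcd = 1
gcd of all OTHER numbers (without N[1]=35): gcd([8, 22, 28]) = 2
The new gcd after any change is gcd(2, new_value).
This can be at most 2.
Since 2 > old gcd 1, the gcd CAN increase (e.g., set N[1] = 2).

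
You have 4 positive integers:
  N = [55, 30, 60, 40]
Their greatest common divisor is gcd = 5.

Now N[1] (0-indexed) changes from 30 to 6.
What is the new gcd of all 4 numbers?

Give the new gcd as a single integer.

Answer: 1

Derivation:
Numbers: [55, 30, 60, 40], gcd = 5
Change: index 1, 30 -> 6
gcd of the OTHER numbers (without index 1): gcd([55, 60, 40]) = 5
New gcd = gcd(g_others, new_val) = gcd(5, 6) = 1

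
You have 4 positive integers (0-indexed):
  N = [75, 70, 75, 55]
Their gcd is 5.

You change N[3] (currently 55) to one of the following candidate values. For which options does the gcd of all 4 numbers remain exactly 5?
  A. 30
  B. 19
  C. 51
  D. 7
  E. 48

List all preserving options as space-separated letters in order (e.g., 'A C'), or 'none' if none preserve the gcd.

Answer: A

Derivation:
Old gcd = 5; gcd of others (without N[3]) = 5
New gcd for candidate v: gcd(5, v). Preserves old gcd iff gcd(5, v) = 5.
  Option A: v=30, gcd(5,30)=5 -> preserves
  Option B: v=19, gcd(5,19)=1 -> changes
  Option C: v=51, gcd(5,51)=1 -> changes
  Option D: v=7, gcd(5,7)=1 -> changes
  Option E: v=48, gcd(5,48)=1 -> changes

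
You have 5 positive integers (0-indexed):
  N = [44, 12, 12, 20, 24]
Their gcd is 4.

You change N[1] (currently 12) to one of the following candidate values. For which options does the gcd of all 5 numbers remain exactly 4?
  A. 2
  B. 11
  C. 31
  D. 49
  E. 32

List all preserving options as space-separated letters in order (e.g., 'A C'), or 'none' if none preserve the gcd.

Answer: E

Derivation:
Old gcd = 4; gcd of others (without N[1]) = 4
New gcd for candidate v: gcd(4, v). Preserves old gcd iff gcd(4, v) = 4.
  Option A: v=2, gcd(4,2)=2 -> changes
  Option B: v=11, gcd(4,11)=1 -> changes
  Option C: v=31, gcd(4,31)=1 -> changes
  Option D: v=49, gcd(4,49)=1 -> changes
  Option E: v=32, gcd(4,32)=4 -> preserves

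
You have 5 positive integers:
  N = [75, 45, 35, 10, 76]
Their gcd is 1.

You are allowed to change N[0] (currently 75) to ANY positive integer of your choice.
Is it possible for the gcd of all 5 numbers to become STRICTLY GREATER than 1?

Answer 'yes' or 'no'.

Current gcd = 1
gcd of all OTHER numbers (without N[0]=75): gcd([45, 35, 10, 76]) = 1
The new gcd after any change is gcd(1, new_value).
This can be at most 1.
Since 1 = old gcd 1, the gcd can only stay the same or decrease.

Answer: no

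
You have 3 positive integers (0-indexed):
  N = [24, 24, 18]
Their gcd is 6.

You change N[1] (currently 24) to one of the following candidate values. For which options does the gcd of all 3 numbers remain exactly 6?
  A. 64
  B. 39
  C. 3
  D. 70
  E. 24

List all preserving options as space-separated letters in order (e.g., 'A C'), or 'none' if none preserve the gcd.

Old gcd = 6; gcd of others (without N[1]) = 6
New gcd for candidate v: gcd(6, v). Preserves old gcd iff gcd(6, v) = 6.
  Option A: v=64, gcd(6,64)=2 -> changes
  Option B: v=39, gcd(6,39)=3 -> changes
  Option C: v=3, gcd(6,3)=3 -> changes
  Option D: v=70, gcd(6,70)=2 -> changes
  Option E: v=24, gcd(6,24)=6 -> preserves

Answer: E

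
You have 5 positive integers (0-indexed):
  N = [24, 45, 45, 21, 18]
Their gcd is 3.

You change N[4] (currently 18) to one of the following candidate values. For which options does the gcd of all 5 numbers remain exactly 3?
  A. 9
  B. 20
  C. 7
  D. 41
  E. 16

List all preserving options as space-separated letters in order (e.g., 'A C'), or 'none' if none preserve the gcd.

Old gcd = 3; gcd of others (without N[4]) = 3
New gcd for candidate v: gcd(3, v). Preserves old gcd iff gcd(3, v) = 3.
  Option A: v=9, gcd(3,9)=3 -> preserves
  Option B: v=20, gcd(3,20)=1 -> changes
  Option C: v=7, gcd(3,7)=1 -> changes
  Option D: v=41, gcd(3,41)=1 -> changes
  Option E: v=16, gcd(3,16)=1 -> changes

Answer: A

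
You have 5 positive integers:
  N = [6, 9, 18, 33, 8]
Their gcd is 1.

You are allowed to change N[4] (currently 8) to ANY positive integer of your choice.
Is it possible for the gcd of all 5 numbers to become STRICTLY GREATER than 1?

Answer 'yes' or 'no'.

Current gcd = 1
gcd of all OTHER numbers (without N[4]=8): gcd([6, 9, 18, 33]) = 3
The new gcd after any change is gcd(3, new_value).
This can be at most 3.
Since 3 > old gcd 1, the gcd CAN increase (e.g., set N[4] = 3).

Answer: yes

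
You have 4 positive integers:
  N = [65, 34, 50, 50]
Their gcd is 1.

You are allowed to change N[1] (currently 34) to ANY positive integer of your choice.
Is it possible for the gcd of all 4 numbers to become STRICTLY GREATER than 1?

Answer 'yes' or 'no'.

Current gcd = 1
gcd of all OTHER numbers (without N[1]=34): gcd([65, 50, 50]) = 5
The new gcd after any change is gcd(5, new_value).
This can be at most 5.
Since 5 > old gcd 1, the gcd CAN increase (e.g., set N[1] = 5).

Answer: yes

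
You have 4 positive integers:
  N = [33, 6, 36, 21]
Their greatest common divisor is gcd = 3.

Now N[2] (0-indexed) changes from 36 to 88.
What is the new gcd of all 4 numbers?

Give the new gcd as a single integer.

Answer: 1

Derivation:
Numbers: [33, 6, 36, 21], gcd = 3
Change: index 2, 36 -> 88
gcd of the OTHER numbers (without index 2): gcd([33, 6, 21]) = 3
New gcd = gcd(g_others, new_val) = gcd(3, 88) = 1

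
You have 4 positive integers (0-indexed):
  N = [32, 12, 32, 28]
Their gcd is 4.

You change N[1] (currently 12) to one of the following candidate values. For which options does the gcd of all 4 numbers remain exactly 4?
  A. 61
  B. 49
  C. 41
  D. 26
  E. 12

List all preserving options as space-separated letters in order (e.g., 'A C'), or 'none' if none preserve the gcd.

Answer: E

Derivation:
Old gcd = 4; gcd of others (without N[1]) = 4
New gcd for candidate v: gcd(4, v). Preserves old gcd iff gcd(4, v) = 4.
  Option A: v=61, gcd(4,61)=1 -> changes
  Option B: v=49, gcd(4,49)=1 -> changes
  Option C: v=41, gcd(4,41)=1 -> changes
  Option D: v=26, gcd(4,26)=2 -> changes
  Option E: v=12, gcd(4,12)=4 -> preserves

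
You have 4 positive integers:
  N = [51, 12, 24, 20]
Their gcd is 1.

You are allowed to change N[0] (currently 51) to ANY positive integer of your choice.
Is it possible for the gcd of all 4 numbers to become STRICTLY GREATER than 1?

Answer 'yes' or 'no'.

Answer: yes

Derivation:
Current gcd = 1
gcd of all OTHER numbers (without N[0]=51): gcd([12, 24, 20]) = 4
The new gcd after any change is gcd(4, new_value).
This can be at most 4.
Since 4 > old gcd 1, the gcd CAN increase (e.g., set N[0] = 4).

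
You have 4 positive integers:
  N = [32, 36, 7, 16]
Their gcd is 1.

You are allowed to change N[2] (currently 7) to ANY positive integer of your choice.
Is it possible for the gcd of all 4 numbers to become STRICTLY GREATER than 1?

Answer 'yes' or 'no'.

Answer: yes

Derivation:
Current gcd = 1
gcd of all OTHER numbers (without N[2]=7): gcd([32, 36, 16]) = 4
The new gcd after any change is gcd(4, new_value).
This can be at most 4.
Since 4 > old gcd 1, the gcd CAN increase (e.g., set N[2] = 4).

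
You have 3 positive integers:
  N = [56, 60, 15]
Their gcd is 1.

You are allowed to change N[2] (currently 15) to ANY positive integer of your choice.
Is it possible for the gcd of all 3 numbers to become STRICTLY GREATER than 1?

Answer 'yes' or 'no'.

Current gcd = 1
gcd of all OTHER numbers (without N[2]=15): gcd([56, 60]) = 4
The new gcd after any change is gcd(4, new_value).
This can be at most 4.
Since 4 > old gcd 1, the gcd CAN increase (e.g., set N[2] = 4).

Answer: yes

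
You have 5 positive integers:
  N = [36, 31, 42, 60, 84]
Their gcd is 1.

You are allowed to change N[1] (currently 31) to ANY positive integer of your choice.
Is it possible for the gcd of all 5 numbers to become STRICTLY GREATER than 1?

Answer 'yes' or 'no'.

Current gcd = 1
gcd of all OTHER numbers (without N[1]=31): gcd([36, 42, 60, 84]) = 6
The new gcd after any change is gcd(6, new_value).
This can be at most 6.
Since 6 > old gcd 1, the gcd CAN increase (e.g., set N[1] = 6).

Answer: yes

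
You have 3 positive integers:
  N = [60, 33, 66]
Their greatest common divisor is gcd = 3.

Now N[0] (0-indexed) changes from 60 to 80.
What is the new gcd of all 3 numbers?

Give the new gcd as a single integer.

Numbers: [60, 33, 66], gcd = 3
Change: index 0, 60 -> 80
gcd of the OTHER numbers (without index 0): gcd([33, 66]) = 33
New gcd = gcd(g_others, new_val) = gcd(33, 80) = 1

Answer: 1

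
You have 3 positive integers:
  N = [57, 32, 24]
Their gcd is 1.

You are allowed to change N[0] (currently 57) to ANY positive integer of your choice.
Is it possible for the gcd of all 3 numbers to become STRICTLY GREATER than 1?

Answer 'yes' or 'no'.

Answer: yes

Derivation:
Current gcd = 1
gcd of all OTHER numbers (without N[0]=57): gcd([32, 24]) = 8
The new gcd after any change is gcd(8, new_value).
This can be at most 8.
Since 8 > old gcd 1, the gcd CAN increase (e.g., set N[0] = 8).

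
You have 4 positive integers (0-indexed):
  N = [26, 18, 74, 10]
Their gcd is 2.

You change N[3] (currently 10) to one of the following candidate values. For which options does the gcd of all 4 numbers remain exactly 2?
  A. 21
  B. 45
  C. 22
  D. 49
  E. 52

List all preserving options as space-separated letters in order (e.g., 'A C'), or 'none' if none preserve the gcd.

Old gcd = 2; gcd of others (without N[3]) = 2
New gcd for candidate v: gcd(2, v). Preserves old gcd iff gcd(2, v) = 2.
  Option A: v=21, gcd(2,21)=1 -> changes
  Option B: v=45, gcd(2,45)=1 -> changes
  Option C: v=22, gcd(2,22)=2 -> preserves
  Option D: v=49, gcd(2,49)=1 -> changes
  Option E: v=52, gcd(2,52)=2 -> preserves

Answer: C E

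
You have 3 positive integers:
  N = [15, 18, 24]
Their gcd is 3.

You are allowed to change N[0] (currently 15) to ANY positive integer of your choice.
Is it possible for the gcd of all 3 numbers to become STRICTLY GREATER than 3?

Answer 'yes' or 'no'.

Answer: yes

Derivation:
Current gcd = 3
gcd of all OTHER numbers (without N[0]=15): gcd([18, 24]) = 6
The new gcd after any change is gcd(6, new_value).
This can be at most 6.
Since 6 > old gcd 3, the gcd CAN increase (e.g., set N[0] = 6).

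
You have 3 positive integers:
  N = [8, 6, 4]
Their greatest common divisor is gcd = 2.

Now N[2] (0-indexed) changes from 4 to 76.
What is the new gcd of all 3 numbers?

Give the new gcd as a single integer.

Numbers: [8, 6, 4], gcd = 2
Change: index 2, 4 -> 76
gcd of the OTHER numbers (without index 2): gcd([8, 6]) = 2
New gcd = gcd(g_others, new_val) = gcd(2, 76) = 2

Answer: 2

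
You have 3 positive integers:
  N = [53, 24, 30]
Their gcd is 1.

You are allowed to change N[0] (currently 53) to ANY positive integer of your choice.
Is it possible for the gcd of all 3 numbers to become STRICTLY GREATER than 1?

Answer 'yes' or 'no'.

Current gcd = 1
gcd of all OTHER numbers (without N[0]=53): gcd([24, 30]) = 6
The new gcd after any change is gcd(6, new_value).
This can be at most 6.
Since 6 > old gcd 1, the gcd CAN increase (e.g., set N[0] = 6).

Answer: yes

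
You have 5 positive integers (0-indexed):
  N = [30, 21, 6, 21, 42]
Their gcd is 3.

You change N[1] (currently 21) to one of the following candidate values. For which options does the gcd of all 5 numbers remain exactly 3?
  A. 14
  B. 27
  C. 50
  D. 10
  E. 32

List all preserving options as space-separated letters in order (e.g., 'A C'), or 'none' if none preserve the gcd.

Old gcd = 3; gcd of others (without N[1]) = 3
New gcd for candidate v: gcd(3, v). Preserves old gcd iff gcd(3, v) = 3.
  Option A: v=14, gcd(3,14)=1 -> changes
  Option B: v=27, gcd(3,27)=3 -> preserves
  Option C: v=50, gcd(3,50)=1 -> changes
  Option D: v=10, gcd(3,10)=1 -> changes
  Option E: v=32, gcd(3,32)=1 -> changes

Answer: B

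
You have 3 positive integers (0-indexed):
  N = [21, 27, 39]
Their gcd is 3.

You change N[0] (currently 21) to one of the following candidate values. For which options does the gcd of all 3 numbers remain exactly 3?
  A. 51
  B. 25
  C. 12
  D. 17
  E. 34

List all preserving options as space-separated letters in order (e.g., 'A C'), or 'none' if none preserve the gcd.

Answer: A C

Derivation:
Old gcd = 3; gcd of others (without N[0]) = 3
New gcd for candidate v: gcd(3, v). Preserves old gcd iff gcd(3, v) = 3.
  Option A: v=51, gcd(3,51)=3 -> preserves
  Option B: v=25, gcd(3,25)=1 -> changes
  Option C: v=12, gcd(3,12)=3 -> preserves
  Option D: v=17, gcd(3,17)=1 -> changes
  Option E: v=34, gcd(3,34)=1 -> changes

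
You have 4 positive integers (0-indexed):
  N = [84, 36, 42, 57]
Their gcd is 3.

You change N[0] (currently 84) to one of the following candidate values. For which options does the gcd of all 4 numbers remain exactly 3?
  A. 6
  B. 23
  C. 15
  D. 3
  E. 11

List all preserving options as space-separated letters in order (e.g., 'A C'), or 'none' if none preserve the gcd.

Old gcd = 3; gcd of others (without N[0]) = 3
New gcd for candidate v: gcd(3, v). Preserves old gcd iff gcd(3, v) = 3.
  Option A: v=6, gcd(3,6)=3 -> preserves
  Option B: v=23, gcd(3,23)=1 -> changes
  Option C: v=15, gcd(3,15)=3 -> preserves
  Option D: v=3, gcd(3,3)=3 -> preserves
  Option E: v=11, gcd(3,11)=1 -> changes

Answer: A C D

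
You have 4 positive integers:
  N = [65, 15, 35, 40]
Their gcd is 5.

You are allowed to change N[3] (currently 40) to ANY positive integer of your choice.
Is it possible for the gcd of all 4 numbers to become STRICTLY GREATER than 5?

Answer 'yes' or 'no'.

Answer: no

Derivation:
Current gcd = 5
gcd of all OTHER numbers (without N[3]=40): gcd([65, 15, 35]) = 5
The new gcd after any change is gcd(5, new_value).
This can be at most 5.
Since 5 = old gcd 5, the gcd can only stay the same or decrease.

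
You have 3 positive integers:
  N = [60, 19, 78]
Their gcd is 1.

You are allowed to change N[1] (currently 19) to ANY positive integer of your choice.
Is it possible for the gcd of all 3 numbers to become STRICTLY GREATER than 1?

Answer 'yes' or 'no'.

Current gcd = 1
gcd of all OTHER numbers (without N[1]=19): gcd([60, 78]) = 6
The new gcd after any change is gcd(6, new_value).
This can be at most 6.
Since 6 > old gcd 1, the gcd CAN increase (e.g., set N[1] = 6).

Answer: yes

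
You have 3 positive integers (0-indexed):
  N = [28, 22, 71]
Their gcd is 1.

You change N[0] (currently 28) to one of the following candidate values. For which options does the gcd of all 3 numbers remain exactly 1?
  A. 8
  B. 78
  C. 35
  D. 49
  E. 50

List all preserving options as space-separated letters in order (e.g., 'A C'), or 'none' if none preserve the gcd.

Old gcd = 1; gcd of others (without N[0]) = 1
New gcd for candidate v: gcd(1, v). Preserves old gcd iff gcd(1, v) = 1.
  Option A: v=8, gcd(1,8)=1 -> preserves
  Option B: v=78, gcd(1,78)=1 -> preserves
  Option C: v=35, gcd(1,35)=1 -> preserves
  Option D: v=49, gcd(1,49)=1 -> preserves
  Option E: v=50, gcd(1,50)=1 -> preserves

Answer: A B C D E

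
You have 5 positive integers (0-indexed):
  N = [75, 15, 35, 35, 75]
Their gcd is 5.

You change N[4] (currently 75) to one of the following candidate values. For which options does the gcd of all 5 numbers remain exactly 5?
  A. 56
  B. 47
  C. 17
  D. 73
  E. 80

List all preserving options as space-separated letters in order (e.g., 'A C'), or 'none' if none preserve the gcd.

Answer: E

Derivation:
Old gcd = 5; gcd of others (without N[4]) = 5
New gcd for candidate v: gcd(5, v). Preserves old gcd iff gcd(5, v) = 5.
  Option A: v=56, gcd(5,56)=1 -> changes
  Option B: v=47, gcd(5,47)=1 -> changes
  Option C: v=17, gcd(5,17)=1 -> changes
  Option D: v=73, gcd(5,73)=1 -> changes
  Option E: v=80, gcd(5,80)=5 -> preserves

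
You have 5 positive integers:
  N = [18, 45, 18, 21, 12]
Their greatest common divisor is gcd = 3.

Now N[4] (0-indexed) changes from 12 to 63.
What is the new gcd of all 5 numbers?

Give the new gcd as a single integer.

Answer: 3

Derivation:
Numbers: [18, 45, 18, 21, 12], gcd = 3
Change: index 4, 12 -> 63
gcd of the OTHER numbers (without index 4): gcd([18, 45, 18, 21]) = 3
New gcd = gcd(g_others, new_val) = gcd(3, 63) = 3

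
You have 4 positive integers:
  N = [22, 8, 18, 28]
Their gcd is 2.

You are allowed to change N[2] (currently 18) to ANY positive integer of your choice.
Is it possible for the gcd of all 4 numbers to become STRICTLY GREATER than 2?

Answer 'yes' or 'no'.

Current gcd = 2
gcd of all OTHER numbers (without N[2]=18): gcd([22, 8, 28]) = 2
The new gcd after any change is gcd(2, new_value).
This can be at most 2.
Since 2 = old gcd 2, the gcd can only stay the same or decrease.

Answer: no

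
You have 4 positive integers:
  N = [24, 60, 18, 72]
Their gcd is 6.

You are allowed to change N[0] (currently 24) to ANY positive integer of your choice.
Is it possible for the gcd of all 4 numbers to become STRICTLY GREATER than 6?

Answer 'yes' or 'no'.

Current gcd = 6
gcd of all OTHER numbers (without N[0]=24): gcd([60, 18, 72]) = 6
The new gcd after any change is gcd(6, new_value).
This can be at most 6.
Since 6 = old gcd 6, the gcd can only stay the same or decrease.

Answer: no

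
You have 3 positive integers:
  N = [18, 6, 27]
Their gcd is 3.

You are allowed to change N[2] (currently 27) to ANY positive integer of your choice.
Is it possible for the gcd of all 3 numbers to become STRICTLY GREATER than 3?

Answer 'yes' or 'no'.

Current gcd = 3
gcd of all OTHER numbers (without N[2]=27): gcd([18, 6]) = 6
The new gcd after any change is gcd(6, new_value).
This can be at most 6.
Since 6 > old gcd 3, the gcd CAN increase (e.g., set N[2] = 6).

Answer: yes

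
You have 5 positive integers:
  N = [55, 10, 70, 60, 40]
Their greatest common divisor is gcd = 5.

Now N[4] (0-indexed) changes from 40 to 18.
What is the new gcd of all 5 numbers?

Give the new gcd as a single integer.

Numbers: [55, 10, 70, 60, 40], gcd = 5
Change: index 4, 40 -> 18
gcd of the OTHER numbers (without index 4): gcd([55, 10, 70, 60]) = 5
New gcd = gcd(g_others, new_val) = gcd(5, 18) = 1

Answer: 1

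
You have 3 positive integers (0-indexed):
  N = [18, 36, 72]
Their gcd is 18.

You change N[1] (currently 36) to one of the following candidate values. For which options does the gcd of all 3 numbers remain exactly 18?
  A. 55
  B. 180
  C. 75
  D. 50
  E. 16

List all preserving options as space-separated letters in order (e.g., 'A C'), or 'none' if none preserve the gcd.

Old gcd = 18; gcd of others (without N[1]) = 18
New gcd for candidate v: gcd(18, v). Preserves old gcd iff gcd(18, v) = 18.
  Option A: v=55, gcd(18,55)=1 -> changes
  Option B: v=180, gcd(18,180)=18 -> preserves
  Option C: v=75, gcd(18,75)=3 -> changes
  Option D: v=50, gcd(18,50)=2 -> changes
  Option E: v=16, gcd(18,16)=2 -> changes

Answer: B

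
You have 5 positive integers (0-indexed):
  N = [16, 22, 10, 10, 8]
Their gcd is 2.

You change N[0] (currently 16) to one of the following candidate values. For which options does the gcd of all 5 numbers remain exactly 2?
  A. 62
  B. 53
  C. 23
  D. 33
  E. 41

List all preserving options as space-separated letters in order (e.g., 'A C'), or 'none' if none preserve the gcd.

Old gcd = 2; gcd of others (without N[0]) = 2
New gcd for candidate v: gcd(2, v). Preserves old gcd iff gcd(2, v) = 2.
  Option A: v=62, gcd(2,62)=2 -> preserves
  Option B: v=53, gcd(2,53)=1 -> changes
  Option C: v=23, gcd(2,23)=1 -> changes
  Option D: v=33, gcd(2,33)=1 -> changes
  Option E: v=41, gcd(2,41)=1 -> changes

Answer: A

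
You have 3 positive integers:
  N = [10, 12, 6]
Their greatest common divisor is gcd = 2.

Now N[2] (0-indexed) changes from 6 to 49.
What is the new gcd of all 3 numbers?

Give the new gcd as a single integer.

Answer: 1

Derivation:
Numbers: [10, 12, 6], gcd = 2
Change: index 2, 6 -> 49
gcd of the OTHER numbers (without index 2): gcd([10, 12]) = 2
New gcd = gcd(g_others, new_val) = gcd(2, 49) = 1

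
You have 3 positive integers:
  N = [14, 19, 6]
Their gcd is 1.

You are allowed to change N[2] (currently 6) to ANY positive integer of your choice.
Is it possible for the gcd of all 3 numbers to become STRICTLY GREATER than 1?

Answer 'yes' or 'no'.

Answer: no

Derivation:
Current gcd = 1
gcd of all OTHER numbers (without N[2]=6): gcd([14, 19]) = 1
The new gcd after any change is gcd(1, new_value).
This can be at most 1.
Since 1 = old gcd 1, the gcd can only stay the same or decrease.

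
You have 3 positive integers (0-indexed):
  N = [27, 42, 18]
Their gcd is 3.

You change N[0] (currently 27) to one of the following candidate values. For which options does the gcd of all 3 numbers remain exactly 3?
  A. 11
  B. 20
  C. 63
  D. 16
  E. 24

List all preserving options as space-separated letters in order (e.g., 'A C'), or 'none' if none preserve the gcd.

Old gcd = 3; gcd of others (without N[0]) = 6
New gcd for candidate v: gcd(6, v). Preserves old gcd iff gcd(6, v) = 3.
  Option A: v=11, gcd(6,11)=1 -> changes
  Option B: v=20, gcd(6,20)=2 -> changes
  Option C: v=63, gcd(6,63)=3 -> preserves
  Option D: v=16, gcd(6,16)=2 -> changes
  Option E: v=24, gcd(6,24)=6 -> changes

Answer: C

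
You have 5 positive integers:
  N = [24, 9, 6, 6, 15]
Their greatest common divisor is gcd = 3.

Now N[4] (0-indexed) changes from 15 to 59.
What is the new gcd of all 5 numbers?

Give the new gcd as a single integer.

Answer: 1

Derivation:
Numbers: [24, 9, 6, 6, 15], gcd = 3
Change: index 4, 15 -> 59
gcd of the OTHER numbers (without index 4): gcd([24, 9, 6, 6]) = 3
New gcd = gcd(g_others, new_val) = gcd(3, 59) = 1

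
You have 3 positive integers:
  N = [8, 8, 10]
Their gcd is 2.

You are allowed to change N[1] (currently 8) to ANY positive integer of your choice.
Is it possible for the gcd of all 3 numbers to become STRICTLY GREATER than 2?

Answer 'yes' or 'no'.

Current gcd = 2
gcd of all OTHER numbers (without N[1]=8): gcd([8, 10]) = 2
The new gcd after any change is gcd(2, new_value).
This can be at most 2.
Since 2 = old gcd 2, the gcd can only stay the same or decrease.

Answer: no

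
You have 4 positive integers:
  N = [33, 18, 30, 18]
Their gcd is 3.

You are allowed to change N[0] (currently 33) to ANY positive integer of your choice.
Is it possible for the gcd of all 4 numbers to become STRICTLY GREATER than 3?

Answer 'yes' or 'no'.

Answer: yes

Derivation:
Current gcd = 3
gcd of all OTHER numbers (without N[0]=33): gcd([18, 30, 18]) = 6
The new gcd after any change is gcd(6, new_value).
This can be at most 6.
Since 6 > old gcd 3, the gcd CAN increase (e.g., set N[0] = 6).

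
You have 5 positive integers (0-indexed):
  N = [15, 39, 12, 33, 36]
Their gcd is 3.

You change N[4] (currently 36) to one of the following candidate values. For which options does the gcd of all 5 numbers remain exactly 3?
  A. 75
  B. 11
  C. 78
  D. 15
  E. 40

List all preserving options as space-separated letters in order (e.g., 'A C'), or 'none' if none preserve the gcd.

Answer: A C D

Derivation:
Old gcd = 3; gcd of others (without N[4]) = 3
New gcd for candidate v: gcd(3, v). Preserves old gcd iff gcd(3, v) = 3.
  Option A: v=75, gcd(3,75)=3 -> preserves
  Option B: v=11, gcd(3,11)=1 -> changes
  Option C: v=78, gcd(3,78)=3 -> preserves
  Option D: v=15, gcd(3,15)=3 -> preserves
  Option E: v=40, gcd(3,40)=1 -> changes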